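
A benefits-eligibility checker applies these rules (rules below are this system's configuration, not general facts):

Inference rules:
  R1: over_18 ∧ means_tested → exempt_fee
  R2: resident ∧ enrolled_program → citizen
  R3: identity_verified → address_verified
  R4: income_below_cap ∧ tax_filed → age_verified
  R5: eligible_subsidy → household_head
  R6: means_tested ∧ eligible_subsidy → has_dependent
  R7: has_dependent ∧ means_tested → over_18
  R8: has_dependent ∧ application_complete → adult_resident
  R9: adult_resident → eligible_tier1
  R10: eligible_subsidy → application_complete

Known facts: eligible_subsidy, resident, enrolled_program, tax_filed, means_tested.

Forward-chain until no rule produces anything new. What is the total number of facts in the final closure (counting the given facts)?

13

Round 1 — R2, R5, R6, R10, derive citizen, household_head, has_dependent, application_complete.
Round 2 — R7, R8, derive over_18, adult_resident.
Round 3 — R1, R9, derive exempt_fee, eligible_tier1.
Closure: {adult_resident, application_complete, citizen, eligible_subsidy, eligible_tier1, enrolled_program, exempt_fee, has_dependent, household_head, means_tested, over_18, resident, tax_filed} — 13 facts.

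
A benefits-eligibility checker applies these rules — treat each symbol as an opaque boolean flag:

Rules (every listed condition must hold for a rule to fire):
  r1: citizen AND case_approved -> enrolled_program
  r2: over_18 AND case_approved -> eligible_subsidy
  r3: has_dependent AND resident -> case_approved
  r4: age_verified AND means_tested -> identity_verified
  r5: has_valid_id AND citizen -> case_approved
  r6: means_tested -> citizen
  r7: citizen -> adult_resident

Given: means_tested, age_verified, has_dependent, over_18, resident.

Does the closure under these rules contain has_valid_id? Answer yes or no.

Round 1 fires r3, r4, r6, giving case_approved, identity_verified, citizen.
Round 2 fires r1, r2, r7, giving enrolled_program, eligible_subsidy, adult_resident.
Fixed point reached. No rule has has_valid_id as a consequent, and it is not given.

no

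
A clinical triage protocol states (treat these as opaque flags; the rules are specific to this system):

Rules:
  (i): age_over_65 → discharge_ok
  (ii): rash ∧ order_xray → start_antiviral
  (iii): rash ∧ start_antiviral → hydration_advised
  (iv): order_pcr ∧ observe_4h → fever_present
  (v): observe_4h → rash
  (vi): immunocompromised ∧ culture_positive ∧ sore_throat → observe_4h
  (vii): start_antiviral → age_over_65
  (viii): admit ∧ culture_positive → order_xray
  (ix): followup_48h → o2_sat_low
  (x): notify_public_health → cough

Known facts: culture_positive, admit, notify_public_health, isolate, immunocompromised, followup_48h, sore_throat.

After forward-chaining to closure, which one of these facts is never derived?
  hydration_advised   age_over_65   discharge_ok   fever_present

fever_present

Round 1 fires (vi), (viii), (ix), (x), giving observe_4h, order_xray, o2_sat_low, cough.
Round 2 fires (v), giving rash.
Round 3 fires (ii), giving start_antiviral.
Round 4 fires (iii), (vii), giving hydration_advised, age_over_65.
Round 5 fires (i), giving discharge_ok.
Derived: hydration_advised (round 4), age_over_65 (round 4), discharge_ok (round 5). fever_present never appears in any round.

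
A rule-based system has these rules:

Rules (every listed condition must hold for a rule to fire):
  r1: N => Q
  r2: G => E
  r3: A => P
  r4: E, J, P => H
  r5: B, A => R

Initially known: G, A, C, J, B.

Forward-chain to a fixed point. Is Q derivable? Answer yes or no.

no

Round 1: r2 [G => E]; r3 [A => P]; r5 [B, A => R]. New: E, P, R.
Round 2: r4 [E, J, P => H]. New: H.
Fixed point reached. Q is concluded only by r1; r1 needs N (never derived).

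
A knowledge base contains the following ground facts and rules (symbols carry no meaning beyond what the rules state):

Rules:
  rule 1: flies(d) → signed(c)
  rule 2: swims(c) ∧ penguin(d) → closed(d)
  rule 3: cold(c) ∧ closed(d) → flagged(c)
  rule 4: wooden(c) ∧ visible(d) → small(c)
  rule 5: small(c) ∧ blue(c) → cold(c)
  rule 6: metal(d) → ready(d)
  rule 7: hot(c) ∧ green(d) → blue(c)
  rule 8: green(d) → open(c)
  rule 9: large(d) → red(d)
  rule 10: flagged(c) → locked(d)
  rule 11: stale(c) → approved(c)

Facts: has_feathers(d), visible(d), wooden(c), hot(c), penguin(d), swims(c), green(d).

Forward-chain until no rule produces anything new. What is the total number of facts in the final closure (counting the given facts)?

Round 1 — rule 2, rule 4, rule 7, rule 8, derive closed(d), small(c), blue(c), open(c).
Round 2 — rule 5, derive cold(c).
Round 3 — rule 3, derive flagged(c).
Round 4 — rule 10, derive locked(d).
Closure: {blue(c), closed(d), cold(c), flagged(c), green(d), has_feathers(d), hot(c), locked(d), open(c), penguin(d), small(c), swims(c), visible(d), wooden(c)} — 14 facts.

14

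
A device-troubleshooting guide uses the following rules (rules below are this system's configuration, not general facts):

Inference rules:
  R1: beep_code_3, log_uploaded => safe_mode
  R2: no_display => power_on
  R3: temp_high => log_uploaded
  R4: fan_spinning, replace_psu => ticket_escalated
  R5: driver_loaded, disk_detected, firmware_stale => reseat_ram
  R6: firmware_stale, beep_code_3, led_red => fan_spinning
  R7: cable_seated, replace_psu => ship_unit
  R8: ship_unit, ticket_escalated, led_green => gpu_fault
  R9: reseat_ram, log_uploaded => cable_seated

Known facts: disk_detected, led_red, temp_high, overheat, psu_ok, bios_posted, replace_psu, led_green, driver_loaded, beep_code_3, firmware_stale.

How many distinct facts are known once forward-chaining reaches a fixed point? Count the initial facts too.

19

Round 1 fires R3, R5, R6, giving log_uploaded, reseat_ram, fan_spinning.
Round 2 fires R1, R4, R9, giving safe_mode, ticket_escalated, cable_seated.
Round 3 fires R7, giving ship_unit.
Round 4 fires R8, giving gpu_fault.
Closure: {beep_code_3, bios_posted, cable_seated, disk_detected, driver_loaded, fan_spinning, firmware_stale, gpu_fault, led_green, led_red, log_uploaded, overheat, psu_ok, replace_psu, reseat_ram, safe_mode, ship_unit, temp_high, ticket_escalated} — 19 facts.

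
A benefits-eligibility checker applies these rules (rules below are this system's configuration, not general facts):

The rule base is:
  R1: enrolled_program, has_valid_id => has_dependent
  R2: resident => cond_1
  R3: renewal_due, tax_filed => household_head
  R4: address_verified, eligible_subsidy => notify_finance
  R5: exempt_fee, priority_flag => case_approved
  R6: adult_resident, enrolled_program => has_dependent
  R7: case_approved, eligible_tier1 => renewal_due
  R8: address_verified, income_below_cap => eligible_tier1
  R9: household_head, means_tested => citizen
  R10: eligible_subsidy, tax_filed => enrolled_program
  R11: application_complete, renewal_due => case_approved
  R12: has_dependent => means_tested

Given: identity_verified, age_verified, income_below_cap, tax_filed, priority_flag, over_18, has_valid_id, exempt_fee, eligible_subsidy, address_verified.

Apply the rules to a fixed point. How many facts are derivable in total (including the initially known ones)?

19

Round 1 fires R4, R5, R8, R10, giving notify_finance, case_approved, eligible_tier1, enrolled_program.
Round 2 fires R1, R7, giving has_dependent, renewal_due.
Round 3 fires R3, R12, giving household_head, means_tested.
Round 4 fires R9, giving citizen.
Closure: {address_verified, age_verified, case_approved, citizen, eligible_subsidy, eligible_tier1, enrolled_program, exempt_fee, has_dependent, has_valid_id, household_head, identity_verified, income_below_cap, means_tested, notify_finance, over_18, priority_flag, renewal_due, tax_filed} — 19 facts.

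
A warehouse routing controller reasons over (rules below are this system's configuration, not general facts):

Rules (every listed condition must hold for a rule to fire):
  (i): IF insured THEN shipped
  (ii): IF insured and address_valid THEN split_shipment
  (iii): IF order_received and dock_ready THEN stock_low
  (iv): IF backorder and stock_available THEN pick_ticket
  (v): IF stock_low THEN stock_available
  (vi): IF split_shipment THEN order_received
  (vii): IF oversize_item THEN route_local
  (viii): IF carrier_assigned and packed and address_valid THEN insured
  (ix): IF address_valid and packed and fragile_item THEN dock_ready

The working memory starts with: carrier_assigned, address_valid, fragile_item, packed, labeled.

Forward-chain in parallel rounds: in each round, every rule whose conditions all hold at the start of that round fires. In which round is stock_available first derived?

5

Round 1: (viii) [IF carrier_assigned and packed and address_valid THEN insured]; (ix) [IF address_valid and packed and fragile_item THEN dock_ready]. Adds insured, dock_ready.
Round 2: (i) [IF insured THEN shipped]; (ii) [IF insured and address_valid THEN split_shipment]. Adds shipped, split_shipment.
Round 3: (vi) [IF split_shipment THEN order_received]. Adds order_received.
Round 4: (iii) [IF order_received and dock_ready THEN stock_low]. Adds stock_low.
Round 5: (v) [IF stock_low THEN stock_available]. Adds stock_available.
stock_available first appears in round 5.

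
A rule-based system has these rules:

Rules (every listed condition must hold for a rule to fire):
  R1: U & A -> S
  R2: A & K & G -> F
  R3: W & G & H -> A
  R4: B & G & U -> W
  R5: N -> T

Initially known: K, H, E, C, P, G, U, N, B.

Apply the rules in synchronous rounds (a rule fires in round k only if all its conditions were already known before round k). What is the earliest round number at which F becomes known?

Round 1 — R4, R5, derive W, T.
Round 2 — R3, derive A.
Round 3 — R1, R2, derive S, F.
F first appears in round 3.

3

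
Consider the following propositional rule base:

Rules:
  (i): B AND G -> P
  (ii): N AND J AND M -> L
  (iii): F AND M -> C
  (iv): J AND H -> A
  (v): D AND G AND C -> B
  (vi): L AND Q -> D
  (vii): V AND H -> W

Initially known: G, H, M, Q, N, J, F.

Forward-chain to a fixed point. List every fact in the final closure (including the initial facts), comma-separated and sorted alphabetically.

[1] (ii) [N AND J AND M -> L]; (iii) [F AND M -> C]; (iv) [J AND H -> A]. ⇒ new: L, C, A.
[2] (vi) [L AND Q -> D]. ⇒ new: D.
[3] (v) [D AND G AND C -> B]. ⇒ new: B.
[4] (i) [B AND G -> P]. ⇒ new: P.

A, B, C, D, F, G, H, J, L, M, N, P, Q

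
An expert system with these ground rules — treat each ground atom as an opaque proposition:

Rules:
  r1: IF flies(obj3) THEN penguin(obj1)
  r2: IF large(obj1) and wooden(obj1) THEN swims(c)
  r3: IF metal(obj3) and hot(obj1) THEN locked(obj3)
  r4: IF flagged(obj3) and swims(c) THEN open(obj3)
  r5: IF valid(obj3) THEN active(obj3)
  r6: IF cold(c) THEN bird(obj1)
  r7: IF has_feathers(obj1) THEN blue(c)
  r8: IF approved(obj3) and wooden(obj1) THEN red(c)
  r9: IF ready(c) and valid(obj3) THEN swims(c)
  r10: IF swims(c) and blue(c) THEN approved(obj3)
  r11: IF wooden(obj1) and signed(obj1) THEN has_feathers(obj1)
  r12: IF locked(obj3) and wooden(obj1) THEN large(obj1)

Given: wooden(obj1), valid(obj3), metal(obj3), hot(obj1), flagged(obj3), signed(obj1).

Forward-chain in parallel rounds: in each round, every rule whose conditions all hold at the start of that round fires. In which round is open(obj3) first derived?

Round 1: r3 [IF metal(obj3) and hot(obj1) THEN locked(obj3)]; r5 [IF valid(obj3) THEN active(obj3)]; r11 [IF wooden(obj1) and signed(obj1) THEN has_feathers(obj1)]. New: locked(obj3), active(obj3), has_feathers(obj1).
Round 2: r7 [IF has_feathers(obj1) THEN blue(c)]; r12 [IF locked(obj3) and wooden(obj1) THEN large(obj1)]. New: blue(c), large(obj1).
Round 3: r2 [IF large(obj1) and wooden(obj1) THEN swims(c)]. New: swims(c).
Round 4: r4 [IF flagged(obj3) and swims(c) THEN open(obj3)]; r10 [IF swims(c) and blue(c) THEN approved(obj3)]. New: open(obj3), approved(obj3).
open(obj3) first appears in round 4.

4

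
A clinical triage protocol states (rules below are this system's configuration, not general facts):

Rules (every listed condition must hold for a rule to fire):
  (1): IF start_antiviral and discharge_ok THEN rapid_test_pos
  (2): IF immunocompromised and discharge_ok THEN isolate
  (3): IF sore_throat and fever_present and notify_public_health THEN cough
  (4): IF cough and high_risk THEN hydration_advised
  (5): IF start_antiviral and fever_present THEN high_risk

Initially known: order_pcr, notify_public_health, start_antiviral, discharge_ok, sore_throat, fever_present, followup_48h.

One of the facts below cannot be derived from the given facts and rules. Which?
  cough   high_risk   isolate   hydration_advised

isolate

Round 1: (1) [IF start_antiviral and discharge_ok THEN rapid_test_pos]; (3) [IF sore_throat and fever_present and notify_public_health THEN cough]; (5) [IF start_antiviral and fever_present THEN high_risk]. Adds rapid_test_pos, cough, high_risk.
Round 2: (4) [IF cough and high_risk THEN hydration_advised]. Adds hydration_advised.
Derived: hydration_advised (round 2), cough (round 1), high_risk (round 1). isolate never appears in any round.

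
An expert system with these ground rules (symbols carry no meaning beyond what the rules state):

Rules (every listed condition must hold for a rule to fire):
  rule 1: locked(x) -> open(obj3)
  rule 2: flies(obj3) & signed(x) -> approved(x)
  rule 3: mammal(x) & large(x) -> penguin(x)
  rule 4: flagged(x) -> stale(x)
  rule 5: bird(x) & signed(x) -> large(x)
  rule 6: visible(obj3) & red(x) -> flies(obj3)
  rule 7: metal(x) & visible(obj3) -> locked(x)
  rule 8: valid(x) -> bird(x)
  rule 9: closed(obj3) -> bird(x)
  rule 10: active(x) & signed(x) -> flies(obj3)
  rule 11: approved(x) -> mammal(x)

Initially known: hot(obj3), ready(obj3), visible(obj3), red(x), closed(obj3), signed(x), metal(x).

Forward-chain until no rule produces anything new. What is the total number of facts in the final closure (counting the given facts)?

15

[1] rule 6 [visible(obj3) & red(x) -> flies(obj3)]; rule 7 [metal(x) & visible(obj3) -> locked(x)]; rule 9 [closed(obj3) -> bird(x)]. ⇒ new: flies(obj3), locked(x), bird(x).
[2] rule 1 [locked(x) -> open(obj3)]; rule 2 [flies(obj3) & signed(x) -> approved(x)]; rule 5 [bird(x) & signed(x) -> large(x)]. ⇒ new: open(obj3), approved(x), large(x).
[3] rule 11 [approved(x) -> mammal(x)]. ⇒ new: mammal(x).
[4] rule 3 [mammal(x) & large(x) -> penguin(x)]. ⇒ new: penguin(x).
Closure: {approved(x), bird(x), closed(obj3), flies(obj3), hot(obj3), large(x), locked(x), mammal(x), metal(x), open(obj3), penguin(x), ready(obj3), red(x), signed(x), visible(obj3)} — 15 facts.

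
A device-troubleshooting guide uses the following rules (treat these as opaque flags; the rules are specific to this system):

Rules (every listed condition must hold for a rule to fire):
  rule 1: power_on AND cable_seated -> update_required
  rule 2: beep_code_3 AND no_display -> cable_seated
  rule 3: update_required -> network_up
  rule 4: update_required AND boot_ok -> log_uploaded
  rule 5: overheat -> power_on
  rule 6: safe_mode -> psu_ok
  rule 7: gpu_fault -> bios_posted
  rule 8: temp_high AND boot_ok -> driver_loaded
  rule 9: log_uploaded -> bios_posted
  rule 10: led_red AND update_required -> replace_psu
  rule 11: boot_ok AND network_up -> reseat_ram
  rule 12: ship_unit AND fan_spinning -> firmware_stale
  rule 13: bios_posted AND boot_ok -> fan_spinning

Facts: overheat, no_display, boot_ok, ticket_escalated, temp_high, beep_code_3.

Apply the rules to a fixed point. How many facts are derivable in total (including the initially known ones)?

15

Round 1 — rule 2, rule 5, rule 8, derive cable_seated, power_on, driver_loaded.
Round 2 — rule 1, derive update_required.
Round 3 — rule 3, rule 4, derive network_up, log_uploaded.
Round 4 — rule 9, rule 11, derive bios_posted, reseat_ram.
Round 5 — rule 13, derive fan_spinning.
Closure: {beep_code_3, bios_posted, boot_ok, cable_seated, driver_loaded, fan_spinning, log_uploaded, network_up, no_display, overheat, power_on, reseat_ram, temp_high, ticket_escalated, update_required} — 15 facts.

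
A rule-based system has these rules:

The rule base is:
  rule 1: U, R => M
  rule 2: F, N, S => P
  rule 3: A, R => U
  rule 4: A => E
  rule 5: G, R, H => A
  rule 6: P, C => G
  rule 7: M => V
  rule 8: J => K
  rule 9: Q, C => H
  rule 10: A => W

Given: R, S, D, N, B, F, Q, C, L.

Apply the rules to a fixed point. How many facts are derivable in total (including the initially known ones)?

18

Round 1: rule 2 [F, N, S => P]; rule 9 [Q, C => H]. New: P, H.
Round 2: rule 6 [P, C => G]. New: G.
Round 3: rule 5 [G, R, H => A]. New: A.
Round 4: rule 3 [A, R => U]; rule 4 [A => E]; rule 10 [A => W]. New: U, E, W.
Round 5: rule 1 [U, R => M]. New: M.
Round 6: rule 7 [M => V]. New: V.
Closure: {A, B, C, D, E, F, G, H, L, M, N, P, Q, R, S, U, V, W} — 18 facts.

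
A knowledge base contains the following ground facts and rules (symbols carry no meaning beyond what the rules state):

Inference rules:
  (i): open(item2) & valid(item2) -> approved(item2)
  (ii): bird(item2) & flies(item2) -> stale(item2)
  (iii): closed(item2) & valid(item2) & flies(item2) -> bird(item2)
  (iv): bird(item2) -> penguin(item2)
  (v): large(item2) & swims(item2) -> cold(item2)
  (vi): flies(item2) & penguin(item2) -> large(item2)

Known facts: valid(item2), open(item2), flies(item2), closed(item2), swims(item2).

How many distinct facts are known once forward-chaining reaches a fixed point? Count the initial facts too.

Round 1: (i) [open(item2) & valid(item2) -> approved(item2)]; (iii) [closed(item2) & valid(item2) & flies(item2) -> bird(item2)]. New: approved(item2), bird(item2).
Round 2: (ii) [bird(item2) & flies(item2) -> stale(item2)]; (iv) [bird(item2) -> penguin(item2)]. New: stale(item2), penguin(item2).
Round 3: (vi) [flies(item2) & penguin(item2) -> large(item2)]. New: large(item2).
Round 4: (v) [large(item2) & swims(item2) -> cold(item2)]. New: cold(item2).
Closure: {approved(item2), bird(item2), closed(item2), cold(item2), flies(item2), large(item2), open(item2), penguin(item2), stale(item2), swims(item2), valid(item2)} — 11 facts.

11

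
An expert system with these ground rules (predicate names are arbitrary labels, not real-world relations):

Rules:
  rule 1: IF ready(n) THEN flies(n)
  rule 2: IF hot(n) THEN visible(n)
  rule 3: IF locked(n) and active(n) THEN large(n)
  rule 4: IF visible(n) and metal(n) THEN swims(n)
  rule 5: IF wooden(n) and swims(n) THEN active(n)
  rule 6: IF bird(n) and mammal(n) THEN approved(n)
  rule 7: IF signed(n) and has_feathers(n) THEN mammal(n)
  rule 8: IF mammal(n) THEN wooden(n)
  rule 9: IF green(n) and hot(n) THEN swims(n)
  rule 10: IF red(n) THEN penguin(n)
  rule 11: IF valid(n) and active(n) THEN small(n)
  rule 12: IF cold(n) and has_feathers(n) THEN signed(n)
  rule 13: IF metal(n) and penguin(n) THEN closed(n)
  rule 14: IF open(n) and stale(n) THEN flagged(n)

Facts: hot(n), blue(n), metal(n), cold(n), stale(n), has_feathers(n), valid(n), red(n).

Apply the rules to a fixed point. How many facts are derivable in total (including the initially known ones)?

17

Round 1 fires rule 2, rule 10, rule 12, giving visible(n), penguin(n), signed(n).
Round 2 fires rule 4, rule 7, rule 13, giving swims(n), mammal(n), closed(n).
Round 3 fires rule 8, giving wooden(n).
Round 4 fires rule 5, giving active(n).
Round 5 fires rule 11, giving small(n).
Closure: {active(n), blue(n), closed(n), cold(n), has_feathers(n), hot(n), mammal(n), metal(n), penguin(n), red(n), signed(n), small(n), stale(n), swims(n), valid(n), visible(n), wooden(n)} — 17 facts.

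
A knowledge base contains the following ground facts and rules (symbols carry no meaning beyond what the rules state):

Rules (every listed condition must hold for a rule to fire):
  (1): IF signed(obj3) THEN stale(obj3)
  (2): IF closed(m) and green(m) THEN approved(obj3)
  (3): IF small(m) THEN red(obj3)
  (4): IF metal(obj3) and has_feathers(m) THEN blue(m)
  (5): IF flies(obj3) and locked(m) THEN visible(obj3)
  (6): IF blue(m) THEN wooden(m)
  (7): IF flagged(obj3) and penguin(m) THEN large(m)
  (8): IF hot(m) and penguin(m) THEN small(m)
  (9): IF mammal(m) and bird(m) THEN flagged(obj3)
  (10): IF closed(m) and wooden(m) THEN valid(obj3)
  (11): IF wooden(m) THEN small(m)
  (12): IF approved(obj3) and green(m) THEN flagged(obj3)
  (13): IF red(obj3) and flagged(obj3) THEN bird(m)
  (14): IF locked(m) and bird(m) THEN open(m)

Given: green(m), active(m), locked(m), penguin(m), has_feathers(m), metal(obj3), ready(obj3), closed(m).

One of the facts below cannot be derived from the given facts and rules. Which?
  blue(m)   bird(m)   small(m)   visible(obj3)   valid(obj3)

visible(obj3)

[1] (2) [IF closed(m) and green(m) THEN approved(obj3)]; (4) [IF metal(obj3) and has_feathers(m) THEN blue(m)]. ⇒ new: approved(obj3), blue(m).
[2] (6) [IF blue(m) THEN wooden(m)]; (12) [IF approved(obj3) and green(m) THEN flagged(obj3)]. ⇒ new: wooden(m), flagged(obj3).
[3] (7) [IF flagged(obj3) and penguin(m) THEN large(m)]; (10) [IF closed(m) and wooden(m) THEN valid(obj3)]; (11) [IF wooden(m) THEN small(m)]. ⇒ new: large(m), valid(obj3), small(m).
[4] (3) [IF small(m) THEN red(obj3)]. ⇒ new: red(obj3).
[5] (13) [IF red(obj3) and flagged(obj3) THEN bird(m)]. ⇒ new: bird(m).
[6] (14) [IF locked(m) and bird(m) THEN open(m)]. ⇒ new: open(m).
Derived: small(m) (round 3), bird(m) (round 5), blue(m) (round 1), valid(obj3) (round 3). visible(obj3) never appears in any round.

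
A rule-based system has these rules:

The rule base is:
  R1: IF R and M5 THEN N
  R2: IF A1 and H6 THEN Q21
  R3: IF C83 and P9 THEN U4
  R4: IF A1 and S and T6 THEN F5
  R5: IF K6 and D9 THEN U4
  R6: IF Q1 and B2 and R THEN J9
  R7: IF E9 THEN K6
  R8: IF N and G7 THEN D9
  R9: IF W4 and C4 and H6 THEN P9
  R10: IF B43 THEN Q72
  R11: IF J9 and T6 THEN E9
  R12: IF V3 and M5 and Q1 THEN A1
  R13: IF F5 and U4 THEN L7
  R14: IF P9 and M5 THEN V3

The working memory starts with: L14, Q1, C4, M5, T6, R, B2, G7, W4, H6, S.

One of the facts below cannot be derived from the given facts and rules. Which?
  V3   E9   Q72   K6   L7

Round 1: R1 [IF R and M5 THEN N]; R6 [IF Q1 and B2 and R THEN J9]; R9 [IF W4 and C4 and H6 THEN P9]. Adds N, J9, P9.
Round 2: R8 [IF N and G7 THEN D9]; R11 [IF J9 and T6 THEN E9]; R14 [IF P9 and M5 THEN V3]. Adds D9, E9, V3.
Round 3: R7 [IF E9 THEN K6]; R12 [IF V3 and M5 and Q1 THEN A1]. Adds K6, A1.
Round 4: R2 [IF A1 and H6 THEN Q21]; R4 [IF A1 and S and T6 THEN F5]; R5 [IF K6 and D9 THEN U4]. Adds Q21, F5, U4.
Round 5: R13 [IF F5 and U4 THEN L7]. Adds L7.
Derived: E9 (round 2), K6 (round 3), L7 (round 5), V3 (round 2). Q72 never appears in any round.

Q72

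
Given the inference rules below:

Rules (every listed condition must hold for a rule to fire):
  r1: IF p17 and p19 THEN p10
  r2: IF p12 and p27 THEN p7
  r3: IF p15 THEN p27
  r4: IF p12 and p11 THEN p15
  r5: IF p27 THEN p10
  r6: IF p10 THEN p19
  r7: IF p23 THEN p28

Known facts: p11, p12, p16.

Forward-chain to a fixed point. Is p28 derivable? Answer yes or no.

Round 1: r4 [IF p12 and p11 THEN p15]. New: p15.
Round 2: r3 [IF p15 THEN p27]. New: p27.
Round 3: r2 [IF p12 and p27 THEN p7]; r5 [IF p27 THEN p10]. New: p7, p10.
Round 4: r6 [IF p10 THEN p19]. New: p19.
Fixed point reached. p28 is concluded only by r7; r7 needs p23 (never derived).

no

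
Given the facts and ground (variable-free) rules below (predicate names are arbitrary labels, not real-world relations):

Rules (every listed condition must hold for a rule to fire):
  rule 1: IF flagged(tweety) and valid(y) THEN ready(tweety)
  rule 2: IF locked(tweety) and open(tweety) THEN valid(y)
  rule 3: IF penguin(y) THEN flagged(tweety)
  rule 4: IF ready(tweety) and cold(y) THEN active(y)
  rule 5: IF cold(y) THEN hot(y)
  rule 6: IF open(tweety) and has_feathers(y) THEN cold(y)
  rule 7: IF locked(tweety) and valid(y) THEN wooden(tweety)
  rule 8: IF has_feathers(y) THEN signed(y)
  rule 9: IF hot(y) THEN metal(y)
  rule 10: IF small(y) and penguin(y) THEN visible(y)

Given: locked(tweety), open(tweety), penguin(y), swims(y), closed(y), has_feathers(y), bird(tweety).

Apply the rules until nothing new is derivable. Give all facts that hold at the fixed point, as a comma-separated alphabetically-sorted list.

Round 1: rule 2 [IF locked(tweety) and open(tweety) THEN valid(y)]; rule 3 [IF penguin(y) THEN flagged(tweety)]; rule 6 [IF open(tweety) and has_feathers(y) THEN cold(y)]; rule 8 [IF has_feathers(y) THEN signed(y)]. New: valid(y), flagged(tweety), cold(y), signed(y).
Round 2: rule 1 [IF flagged(tweety) and valid(y) THEN ready(tweety)]; rule 5 [IF cold(y) THEN hot(y)]; rule 7 [IF locked(tweety) and valid(y) THEN wooden(tweety)]. New: ready(tweety), hot(y), wooden(tweety).
Round 3: rule 4 [IF ready(tweety) and cold(y) THEN active(y)]; rule 9 [IF hot(y) THEN metal(y)]. New: active(y), metal(y).

active(y), bird(tweety), closed(y), cold(y), flagged(tweety), has_feathers(y), hot(y), locked(tweety), metal(y), open(tweety), penguin(y), ready(tweety), signed(y), swims(y), valid(y), wooden(tweety)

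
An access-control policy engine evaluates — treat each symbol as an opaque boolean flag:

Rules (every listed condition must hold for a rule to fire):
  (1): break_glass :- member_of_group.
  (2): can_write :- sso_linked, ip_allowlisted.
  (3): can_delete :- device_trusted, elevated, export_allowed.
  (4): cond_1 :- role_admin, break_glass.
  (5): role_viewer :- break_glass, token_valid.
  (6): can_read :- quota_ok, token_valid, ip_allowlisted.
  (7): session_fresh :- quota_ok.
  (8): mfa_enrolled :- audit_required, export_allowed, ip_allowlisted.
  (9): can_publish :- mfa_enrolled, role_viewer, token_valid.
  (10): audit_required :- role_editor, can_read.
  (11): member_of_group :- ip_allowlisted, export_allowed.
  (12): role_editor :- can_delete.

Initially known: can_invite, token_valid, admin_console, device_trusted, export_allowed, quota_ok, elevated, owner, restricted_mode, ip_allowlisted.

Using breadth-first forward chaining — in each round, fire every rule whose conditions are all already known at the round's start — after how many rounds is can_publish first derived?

Round 1: (3) [can_delete :- device_trusted, elevated, export_allowed.]; (6) [can_read :- quota_ok, token_valid, ip_allowlisted.]; (7) [session_fresh :- quota_ok.]; (11) [member_of_group :- ip_allowlisted, export_allowed.]. Adds can_delete, can_read, session_fresh, member_of_group.
Round 2: (1) [break_glass :- member_of_group.]; (12) [role_editor :- can_delete.]. Adds break_glass, role_editor.
Round 3: (5) [role_viewer :- break_glass, token_valid.]; (10) [audit_required :- role_editor, can_read.]. Adds role_viewer, audit_required.
Round 4: (8) [mfa_enrolled :- audit_required, export_allowed, ip_allowlisted.]. Adds mfa_enrolled.
Round 5: (9) [can_publish :- mfa_enrolled, role_viewer, token_valid.]. Adds can_publish.
can_publish first appears in round 5.

5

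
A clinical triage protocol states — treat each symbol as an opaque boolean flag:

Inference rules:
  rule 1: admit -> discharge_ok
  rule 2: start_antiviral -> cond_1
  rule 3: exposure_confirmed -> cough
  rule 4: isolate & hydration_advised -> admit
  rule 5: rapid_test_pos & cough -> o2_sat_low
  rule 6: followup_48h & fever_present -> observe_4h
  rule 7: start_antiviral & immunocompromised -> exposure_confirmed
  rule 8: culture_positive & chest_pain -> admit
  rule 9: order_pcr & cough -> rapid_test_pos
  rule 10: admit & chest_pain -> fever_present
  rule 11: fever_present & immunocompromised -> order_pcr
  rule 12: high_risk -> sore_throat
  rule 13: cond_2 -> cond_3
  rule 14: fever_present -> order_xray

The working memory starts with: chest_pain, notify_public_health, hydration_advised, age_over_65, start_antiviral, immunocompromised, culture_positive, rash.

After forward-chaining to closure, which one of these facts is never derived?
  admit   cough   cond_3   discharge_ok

Round 1: rule 2 [start_antiviral -> cond_1]; rule 7 [start_antiviral & immunocompromised -> exposure_confirmed]; rule 8 [culture_positive & chest_pain -> admit]. Adds cond_1, exposure_confirmed, admit.
Round 2: rule 1 [admit -> discharge_ok]; rule 3 [exposure_confirmed -> cough]; rule 10 [admit & chest_pain -> fever_present]. Adds discharge_ok, cough, fever_present.
Round 3: rule 11 [fever_present & immunocompromised -> order_pcr]; rule 14 [fever_present -> order_xray]. Adds order_pcr, order_xray.
Round 4: rule 9 [order_pcr & cough -> rapid_test_pos]. Adds rapid_test_pos.
Round 5: rule 5 [rapid_test_pos & cough -> o2_sat_low]. Adds o2_sat_low.
Derived: admit (round 1), cough (round 2), discharge_ok (round 2). cond_3 never appears in any round.

cond_3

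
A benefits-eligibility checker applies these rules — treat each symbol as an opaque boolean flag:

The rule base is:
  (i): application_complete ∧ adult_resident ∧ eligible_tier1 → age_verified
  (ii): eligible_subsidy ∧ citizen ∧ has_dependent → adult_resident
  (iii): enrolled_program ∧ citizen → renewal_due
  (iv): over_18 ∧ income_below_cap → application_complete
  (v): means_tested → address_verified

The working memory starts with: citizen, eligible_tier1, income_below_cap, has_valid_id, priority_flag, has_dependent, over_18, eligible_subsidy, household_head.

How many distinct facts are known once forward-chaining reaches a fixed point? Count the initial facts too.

Round 1: (ii) [eligible_subsidy ∧ citizen ∧ has_dependent → adult_resident]; (iv) [over_18 ∧ income_below_cap → application_complete]. New: adult_resident, application_complete.
Round 2: (i) [application_complete ∧ adult_resident ∧ eligible_tier1 → age_verified]. New: age_verified.
Closure: {adult_resident, age_verified, application_complete, citizen, eligible_subsidy, eligible_tier1, has_dependent, has_valid_id, household_head, income_below_cap, over_18, priority_flag} — 12 facts.

12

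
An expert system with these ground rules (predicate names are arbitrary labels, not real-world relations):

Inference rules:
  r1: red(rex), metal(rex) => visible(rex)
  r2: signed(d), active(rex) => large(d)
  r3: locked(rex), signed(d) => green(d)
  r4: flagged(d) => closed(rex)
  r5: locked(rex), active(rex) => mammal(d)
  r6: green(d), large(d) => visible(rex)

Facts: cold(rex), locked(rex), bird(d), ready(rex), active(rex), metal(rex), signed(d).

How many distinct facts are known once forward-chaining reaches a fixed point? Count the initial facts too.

Round 1: r2 [signed(d), active(rex) => large(d)]; r3 [locked(rex), signed(d) => green(d)]; r5 [locked(rex), active(rex) => mammal(d)]. New: large(d), green(d), mammal(d).
Round 2: r6 [green(d), large(d) => visible(rex)]. New: visible(rex).
Closure: {active(rex), bird(d), cold(rex), green(d), large(d), locked(rex), mammal(d), metal(rex), ready(rex), signed(d), visible(rex)} — 11 facts.

11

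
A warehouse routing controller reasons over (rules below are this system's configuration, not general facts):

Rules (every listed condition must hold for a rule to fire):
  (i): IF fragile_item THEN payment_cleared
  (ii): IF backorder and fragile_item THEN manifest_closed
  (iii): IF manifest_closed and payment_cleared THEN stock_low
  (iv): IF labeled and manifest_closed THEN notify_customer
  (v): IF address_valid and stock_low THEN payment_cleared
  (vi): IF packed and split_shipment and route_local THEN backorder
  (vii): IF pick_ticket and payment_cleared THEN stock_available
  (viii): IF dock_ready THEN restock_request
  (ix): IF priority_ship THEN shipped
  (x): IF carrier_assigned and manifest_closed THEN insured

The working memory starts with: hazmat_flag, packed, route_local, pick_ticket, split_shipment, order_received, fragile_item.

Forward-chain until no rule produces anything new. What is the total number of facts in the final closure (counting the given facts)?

Round 1: (i) [IF fragile_item THEN payment_cleared]; (vi) [IF packed and split_shipment and route_local THEN backorder]. Adds payment_cleared, backorder.
Round 2: (ii) [IF backorder and fragile_item THEN manifest_closed]; (vii) [IF pick_ticket and payment_cleared THEN stock_available]. Adds manifest_closed, stock_available.
Round 3: (iii) [IF manifest_closed and payment_cleared THEN stock_low]. Adds stock_low.
Closure: {backorder, fragile_item, hazmat_flag, manifest_closed, order_received, packed, payment_cleared, pick_ticket, route_local, split_shipment, stock_available, stock_low} — 12 facts.

12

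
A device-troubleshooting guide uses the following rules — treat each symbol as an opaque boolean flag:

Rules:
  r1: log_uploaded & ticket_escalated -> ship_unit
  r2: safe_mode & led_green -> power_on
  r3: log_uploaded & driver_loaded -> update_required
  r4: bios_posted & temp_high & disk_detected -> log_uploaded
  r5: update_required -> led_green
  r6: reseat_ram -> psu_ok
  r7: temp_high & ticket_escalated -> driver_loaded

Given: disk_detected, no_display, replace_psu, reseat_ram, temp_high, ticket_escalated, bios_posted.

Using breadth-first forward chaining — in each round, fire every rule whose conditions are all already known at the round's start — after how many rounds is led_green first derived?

3

Round 1 — r4, r6, r7, derive log_uploaded, psu_ok, driver_loaded.
Round 2 — r1, r3, derive ship_unit, update_required.
Round 3 — r5, derive led_green.
led_green first appears in round 3.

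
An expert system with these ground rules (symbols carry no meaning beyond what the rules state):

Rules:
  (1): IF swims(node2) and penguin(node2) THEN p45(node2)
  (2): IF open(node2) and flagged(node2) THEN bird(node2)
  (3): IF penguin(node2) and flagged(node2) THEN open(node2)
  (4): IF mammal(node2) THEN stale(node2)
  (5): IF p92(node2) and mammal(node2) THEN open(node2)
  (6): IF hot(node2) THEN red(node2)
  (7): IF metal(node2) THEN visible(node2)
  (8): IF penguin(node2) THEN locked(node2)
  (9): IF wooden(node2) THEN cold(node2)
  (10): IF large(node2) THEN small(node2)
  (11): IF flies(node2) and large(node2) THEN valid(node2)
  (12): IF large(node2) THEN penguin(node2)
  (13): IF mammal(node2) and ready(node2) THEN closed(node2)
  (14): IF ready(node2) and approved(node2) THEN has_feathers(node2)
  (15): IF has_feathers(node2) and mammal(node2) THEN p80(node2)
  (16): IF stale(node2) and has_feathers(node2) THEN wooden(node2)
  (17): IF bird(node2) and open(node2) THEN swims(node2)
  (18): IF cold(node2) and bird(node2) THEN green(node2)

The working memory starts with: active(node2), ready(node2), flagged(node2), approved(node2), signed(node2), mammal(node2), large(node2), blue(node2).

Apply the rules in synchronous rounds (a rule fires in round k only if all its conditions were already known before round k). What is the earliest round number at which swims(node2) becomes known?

Round 1: (4) [IF mammal(node2) THEN stale(node2)]; (10) [IF large(node2) THEN small(node2)]; (12) [IF large(node2) THEN penguin(node2)]; (13) [IF mammal(node2) and ready(node2) THEN closed(node2)]; (14) [IF ready(node2) and approved(node2) THEN has_feathers(node2)]. Adds stale(node2), small(node2), penguin(node2), closed(node2), has_feathers(node2).
Round 2: (3) [IF penguin(node2) and flagged(node2) THEN open(node2)]; (8) [IF penguin(node2) THEN locked(node2)]; (15) [IF has_feathers(node2) and mammal(node2) THEN p80(node2)]; (16) [IF stale(node2) and has_feathers(node2) THEN wooden(node2)]. Adds open(node2), locked(node2), p80(node2), wooden(node2).
Round 3: (2) [IF open(node2) and flagged(node2) THEN bird(node2)]; (9) [IF wooden(node2) THEN cold(node2)]. Adds bird(node2), cold(node2).
Round 4: (17) [IF bird(node2) and open(node2) THEN swims(node2)]; (18) [IF cold(node2) and bird(node2) THEN green(node2)]. Adds swims(node2), green(node2).
swims(node2) first appears in round 4.

4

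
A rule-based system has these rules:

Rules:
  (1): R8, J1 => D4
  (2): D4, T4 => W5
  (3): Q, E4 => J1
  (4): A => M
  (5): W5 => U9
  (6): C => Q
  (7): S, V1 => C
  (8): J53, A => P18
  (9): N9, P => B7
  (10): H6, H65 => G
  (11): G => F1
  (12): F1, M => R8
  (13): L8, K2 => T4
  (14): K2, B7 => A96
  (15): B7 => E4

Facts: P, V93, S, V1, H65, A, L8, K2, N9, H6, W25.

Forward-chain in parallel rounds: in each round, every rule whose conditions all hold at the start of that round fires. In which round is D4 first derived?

Round 1 — (4), (7), (9), (10), (13), derive M, C, B7, G, T4.
Round 2 — (6), (11), (14), (15), derive Q, F1, A96, E4.
Round 3 — (3), (12), derive J1, R8.
Round 4 — (1), derive D4.
D4 first appears in round 4.

4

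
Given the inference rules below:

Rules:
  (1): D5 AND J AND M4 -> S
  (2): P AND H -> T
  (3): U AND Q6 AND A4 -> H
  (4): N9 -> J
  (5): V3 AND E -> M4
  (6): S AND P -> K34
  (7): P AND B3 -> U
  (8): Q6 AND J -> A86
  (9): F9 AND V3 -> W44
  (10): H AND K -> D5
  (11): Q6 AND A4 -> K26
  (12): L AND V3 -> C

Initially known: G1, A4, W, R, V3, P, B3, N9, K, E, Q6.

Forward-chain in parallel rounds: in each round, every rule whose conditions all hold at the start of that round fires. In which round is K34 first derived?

Round 1: (4) [N9 -> J]; (5) [V3 AND E -> M4]; (7) [P AND B3 -> U]; (11) [Q6 AND A4 -> K26]. Adds J, M4, U, K26.
Round 2: (3) [U AND Q6 AND A4 -> H]; (8) [Q6 AND J -> A86]. Adds H, A86.
Round 3: (2) [P AND H -> T]; (10) [H AND K -> D5]. Adds T, D5.
Round 4: (1) [D5 AND J AND M4 -> S]. Adds S.
Round 5: (6) [S AND P -> K34]. Adds K34.
K34 first appears in round 5.

5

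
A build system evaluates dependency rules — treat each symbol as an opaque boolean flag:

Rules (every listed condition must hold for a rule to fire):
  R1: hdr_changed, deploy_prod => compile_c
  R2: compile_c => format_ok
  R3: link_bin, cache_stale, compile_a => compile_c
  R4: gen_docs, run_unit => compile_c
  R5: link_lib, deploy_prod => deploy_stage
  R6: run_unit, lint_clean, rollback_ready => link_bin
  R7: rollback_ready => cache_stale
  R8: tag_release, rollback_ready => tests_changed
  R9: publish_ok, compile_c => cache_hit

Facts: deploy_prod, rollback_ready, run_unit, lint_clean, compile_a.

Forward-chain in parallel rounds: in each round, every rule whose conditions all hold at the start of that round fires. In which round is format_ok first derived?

3

[1] R6 [run_unit, lint_clean, rollback_ready => link_bin]; R7 [rollback_ready => cache_stale]. ⇒ new: link_bin, cache_stale.
[2] R3 [link_bin, cache_stale, compile_a => compile_c]. ⇒ new: compile_c.
[3] R2 [compile_c => format_ok]. ⇒ new: format_ok.
format_ok first appears in round 3.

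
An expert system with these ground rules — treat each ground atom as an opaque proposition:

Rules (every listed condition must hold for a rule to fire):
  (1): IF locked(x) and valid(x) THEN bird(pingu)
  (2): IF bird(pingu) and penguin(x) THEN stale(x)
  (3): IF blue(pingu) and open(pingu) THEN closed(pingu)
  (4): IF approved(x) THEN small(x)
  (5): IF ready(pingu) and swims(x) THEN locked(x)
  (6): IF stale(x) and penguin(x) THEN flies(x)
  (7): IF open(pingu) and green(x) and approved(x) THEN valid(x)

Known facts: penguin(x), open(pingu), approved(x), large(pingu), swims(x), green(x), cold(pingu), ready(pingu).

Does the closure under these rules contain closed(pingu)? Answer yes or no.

no

Round 1 fires (4), (5), (7), giving small(x), locked(x), valid(x).
Round 2 fires (1), giving bird(pingu).
Round 3 fires (2), giving stale(x).
Round 4 fires (6), giving flies(x).
Fixed point reached. closed(pingu) is concluded only by (3); (3) needs blue(pingu) (never derived).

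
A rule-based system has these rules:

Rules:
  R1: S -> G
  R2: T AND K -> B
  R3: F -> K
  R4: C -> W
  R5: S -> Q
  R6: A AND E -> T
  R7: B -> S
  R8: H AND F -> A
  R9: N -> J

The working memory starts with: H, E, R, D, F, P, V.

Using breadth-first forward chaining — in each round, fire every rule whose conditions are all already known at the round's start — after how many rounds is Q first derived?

5

Round 1 — R3, R8, derive K, A.
Round 2 — R6, derive T.
Round 3 — R2, derive B.
Round 4 — R7, derive S.
Round 5 — R1, R5, derive G, Q.
Q first appears in round 5.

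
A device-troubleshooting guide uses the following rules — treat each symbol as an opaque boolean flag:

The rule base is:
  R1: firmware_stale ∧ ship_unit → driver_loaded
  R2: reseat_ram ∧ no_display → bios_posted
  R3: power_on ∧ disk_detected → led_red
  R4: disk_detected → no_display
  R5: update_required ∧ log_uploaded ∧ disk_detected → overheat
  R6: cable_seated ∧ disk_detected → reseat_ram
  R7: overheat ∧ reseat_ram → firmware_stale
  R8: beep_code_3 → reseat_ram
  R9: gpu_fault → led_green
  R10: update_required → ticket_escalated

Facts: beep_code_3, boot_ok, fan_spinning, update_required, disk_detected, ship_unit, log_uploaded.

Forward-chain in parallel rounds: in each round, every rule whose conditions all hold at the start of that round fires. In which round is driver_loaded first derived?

Round 1 — R4, R5, R8, R10, derive no_display, overheat, reseat_ram, ticket_escalated.
Round 2 — R2, R7, derive bios_posted, firmware_stale.
Round 3 — R1, derive driver_loaded.
driver_loaded first appears in round 3.

3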